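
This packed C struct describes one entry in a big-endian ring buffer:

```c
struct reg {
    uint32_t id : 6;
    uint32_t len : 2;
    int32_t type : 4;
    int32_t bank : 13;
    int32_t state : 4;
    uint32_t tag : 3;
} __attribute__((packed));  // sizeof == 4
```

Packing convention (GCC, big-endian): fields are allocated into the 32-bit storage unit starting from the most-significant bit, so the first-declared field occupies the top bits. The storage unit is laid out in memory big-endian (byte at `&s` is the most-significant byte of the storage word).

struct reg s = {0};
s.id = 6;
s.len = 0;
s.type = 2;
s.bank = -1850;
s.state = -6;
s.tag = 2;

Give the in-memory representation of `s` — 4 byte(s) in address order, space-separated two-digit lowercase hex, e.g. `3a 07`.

id:6 = 6 → 0x6 << 26 → word 0x18000000
len:2 = 0 → 0x0 << 24 → word 0x18000000
type:4 = 2 → 0x2 << 20 → word 0x18200000
bank:13 = -1850 → 0x18c6 << 7 → word 0x182c6300
state:4 = -6 → 0xa << 3 → word 0x182c6350
tag:3 = 2 → 0x2 << 0 → word 0x182c6352
word = 0x182c6352 → big-endian bytes:
  [0]=0x18  [1]=0x2c  [2]=0x63  [3]=0x52

18 2c 63 52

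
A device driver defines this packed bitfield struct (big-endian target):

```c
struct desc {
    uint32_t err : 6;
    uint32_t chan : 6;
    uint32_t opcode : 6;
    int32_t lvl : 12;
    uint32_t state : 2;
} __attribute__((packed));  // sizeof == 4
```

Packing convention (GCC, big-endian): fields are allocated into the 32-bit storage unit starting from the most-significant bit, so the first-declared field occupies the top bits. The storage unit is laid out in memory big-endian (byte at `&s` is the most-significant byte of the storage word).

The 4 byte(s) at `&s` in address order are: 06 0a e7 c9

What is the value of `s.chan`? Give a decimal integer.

[0]=0x06 [1]=0x0a [2]=0xe7 [3]=0xc9 (big-endian) → word 0x060ae7c9
err [26+:6] = (word>>26) & 0x3f = 1
chan [20+:6] = (word>>20) & 0x3f = 32  ←
opcode [14+:6] = (word>>14) & 0x3f = 43
lvl [2+:12] = (word>>2) & 0xfff = 2546
state [0+:2] = (word>>0) & 0x3 = 1

32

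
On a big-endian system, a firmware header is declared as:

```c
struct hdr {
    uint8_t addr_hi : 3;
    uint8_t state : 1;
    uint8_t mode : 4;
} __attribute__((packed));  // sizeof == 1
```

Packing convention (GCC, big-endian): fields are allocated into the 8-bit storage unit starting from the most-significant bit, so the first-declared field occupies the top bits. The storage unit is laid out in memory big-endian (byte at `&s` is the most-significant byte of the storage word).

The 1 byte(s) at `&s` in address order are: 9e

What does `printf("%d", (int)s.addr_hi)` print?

[0]=0x9e (big-endian) → word 0x9e
addr_hi:3 @ bit 5 → (0x9e>>5)&0x7 = 0x4  ←
state:1 @ bit 4 → (0x9e>>4)&0x1 = 0x1
mode:4 @ bit 0 → (0x9e>>0)&0xf = 0xe

4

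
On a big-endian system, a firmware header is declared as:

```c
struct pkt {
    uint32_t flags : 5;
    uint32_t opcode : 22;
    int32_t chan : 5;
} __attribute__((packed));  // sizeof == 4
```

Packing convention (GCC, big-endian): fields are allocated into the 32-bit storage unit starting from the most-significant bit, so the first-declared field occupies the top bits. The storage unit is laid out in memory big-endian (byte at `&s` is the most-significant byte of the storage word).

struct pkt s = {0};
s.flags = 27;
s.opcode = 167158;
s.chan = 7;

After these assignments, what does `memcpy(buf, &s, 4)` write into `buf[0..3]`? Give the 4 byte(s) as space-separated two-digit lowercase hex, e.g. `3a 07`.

d8 51 9e c7

flags:5 = 27 → 0x1b << 27 → word 0xd8000000
opcode:22 = 167158 → 0x28cf6 << 5 → word 0xd8519ec0
chan:5 = 7 → 0x7 << 0 → word 0xd8519ec7
word = 0xd8519ec7 → big-endian bytes:
  [0]=0xd8  [1]=0x51  [2]=0x9e  [3]=0xc7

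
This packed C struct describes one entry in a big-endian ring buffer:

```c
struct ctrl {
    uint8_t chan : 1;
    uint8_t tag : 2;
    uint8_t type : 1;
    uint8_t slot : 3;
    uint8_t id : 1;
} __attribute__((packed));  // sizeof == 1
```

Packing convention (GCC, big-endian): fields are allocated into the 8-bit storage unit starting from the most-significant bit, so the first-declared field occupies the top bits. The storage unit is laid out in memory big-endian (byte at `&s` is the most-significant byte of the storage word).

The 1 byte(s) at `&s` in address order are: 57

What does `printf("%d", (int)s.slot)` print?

3

[0]=0x57 (big-endian) → word 0x57
chan:1 @ bit 7 → (0x57>>7)&0x1 = 0x0
tag:2 @ bit 5 → (0x57>>5)&0x3 = 0x2
type:1 @ bit 4 → (0x57>>4)&0x1 = 0x1
slot:3 @ bit 1 → (0x57>>1)&0x7 = 0x3  ←
id:1 @ bit 0 → (0x57>>0)&0x1 = 0x1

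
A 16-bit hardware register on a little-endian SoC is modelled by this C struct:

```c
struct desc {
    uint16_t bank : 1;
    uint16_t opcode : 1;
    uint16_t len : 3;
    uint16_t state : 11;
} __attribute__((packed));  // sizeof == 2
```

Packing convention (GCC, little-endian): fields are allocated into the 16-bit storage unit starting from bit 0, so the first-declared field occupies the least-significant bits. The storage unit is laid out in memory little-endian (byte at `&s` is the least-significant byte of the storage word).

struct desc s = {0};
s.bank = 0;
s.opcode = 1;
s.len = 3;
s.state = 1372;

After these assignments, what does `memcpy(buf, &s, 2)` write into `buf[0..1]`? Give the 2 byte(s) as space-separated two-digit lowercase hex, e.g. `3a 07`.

[0+:1] bank=0 & 0x1 = 0x0; word=0x0000
[1+:1] opcode=1 & 0x1 = 0x1; word=0x0002
[2+:3] len=3 & 0x7 = 0x3; word=0x000e
[5+:11] state=1372 & 0x7ff = 0x55c; word=0xab8e
word = 0xab8e → little-endian bytes:
  [0]=0x8e  [1]=0xab

8e ab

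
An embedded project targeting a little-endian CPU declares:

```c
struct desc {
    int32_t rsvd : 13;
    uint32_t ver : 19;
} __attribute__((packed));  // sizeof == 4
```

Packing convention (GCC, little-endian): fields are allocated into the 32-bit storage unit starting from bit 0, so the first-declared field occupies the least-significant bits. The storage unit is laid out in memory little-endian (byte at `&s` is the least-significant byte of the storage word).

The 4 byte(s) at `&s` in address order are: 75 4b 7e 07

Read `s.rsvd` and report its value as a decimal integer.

2933

[0]=0x75 [1]=0x4b [2]=0x7e [3]=0x07 (little-endian) → word 0x077e4b75
rsvd:13 @ bit 0 → (0x077e4b75>>0)&0x1fff = 0xb75  ←
ver:19 @ bit 13 → (0x077e4b75>>13)&0x7ffff = 0x3bf2
rsvd signed 13b, MSB=0: value = 2933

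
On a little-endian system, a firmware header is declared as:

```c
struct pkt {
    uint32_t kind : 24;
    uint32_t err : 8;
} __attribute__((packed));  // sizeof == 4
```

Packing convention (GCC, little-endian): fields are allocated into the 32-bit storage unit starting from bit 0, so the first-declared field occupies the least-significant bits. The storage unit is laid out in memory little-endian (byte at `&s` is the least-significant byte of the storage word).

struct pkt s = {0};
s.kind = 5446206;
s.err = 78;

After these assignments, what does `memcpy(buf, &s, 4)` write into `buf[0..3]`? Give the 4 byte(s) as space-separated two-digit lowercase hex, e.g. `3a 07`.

3e 1a 53 4e

kind:24 = 5446206 → 0x531a3e << 0 → word 0x00531a3e
err:8 = 78 → 0x4e << 24 → word 0x4e531a3e
word = 0x4e531a3e → little-endian bytes:
  [0]=0x3e  [1]=0x1a  [2]=0x53  [3]=0x4e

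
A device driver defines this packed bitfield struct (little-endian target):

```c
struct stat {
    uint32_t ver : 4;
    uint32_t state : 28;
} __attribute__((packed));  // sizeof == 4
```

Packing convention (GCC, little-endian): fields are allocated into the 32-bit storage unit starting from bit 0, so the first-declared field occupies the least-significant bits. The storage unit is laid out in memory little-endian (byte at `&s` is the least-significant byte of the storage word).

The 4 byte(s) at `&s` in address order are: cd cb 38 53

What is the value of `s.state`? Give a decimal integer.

87264444

[0]=0xcd [1]=0xcb [2]=0x38 [3]=0x53 (little-endian) → word 0x5338cbcd
ver [0+:4] = (word>>0) & 0xf = 13
state [4+:28] = (word>>4) & 0xfffffff = 87264444  ←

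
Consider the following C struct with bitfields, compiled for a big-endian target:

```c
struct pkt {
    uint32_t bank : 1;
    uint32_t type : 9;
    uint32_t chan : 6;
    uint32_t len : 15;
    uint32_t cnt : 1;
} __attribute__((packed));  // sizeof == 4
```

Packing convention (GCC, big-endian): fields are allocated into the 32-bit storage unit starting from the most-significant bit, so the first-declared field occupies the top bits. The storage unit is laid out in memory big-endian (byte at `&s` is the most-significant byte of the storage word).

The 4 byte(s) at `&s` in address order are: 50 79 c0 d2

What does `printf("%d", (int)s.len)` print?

24681

[0]=0x50 [1]=0x79 [2]=0xc0 [3]=0xd2 (big-endian) → word 0x5079c0d2
bank:1 @ bit 31 → (0x5079c0d2>>31)&0x1 = 0x0
type:9 @ bit 22 → (0x5079c0d2>>22)&0x1ff = 0x141
chan:6 @ bit 16 → (0x5079c0d2>>16)&0x3f = 0x39
len:15 @ bit 1 → (0x5079c0d2>>1)&0x7fff = 0x6069  ←
cnt:1 @ bit 0 → (0x5079c0d2>>0)&0x1 = 0x0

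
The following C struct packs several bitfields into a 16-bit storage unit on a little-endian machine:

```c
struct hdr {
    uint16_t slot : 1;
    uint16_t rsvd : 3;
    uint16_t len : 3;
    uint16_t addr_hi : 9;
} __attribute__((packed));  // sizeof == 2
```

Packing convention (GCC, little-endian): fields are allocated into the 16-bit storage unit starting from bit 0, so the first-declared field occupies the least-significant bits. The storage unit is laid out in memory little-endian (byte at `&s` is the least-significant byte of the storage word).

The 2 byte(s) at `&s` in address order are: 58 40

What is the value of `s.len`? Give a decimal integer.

5

[0]=0x58 [1]=0x40 (little-endian) → word 0x4058
slot [0+:1] = (word>>0) & 0x1 = 0
rsvd [1+:3] = (word>>1) & 0x7 = 4
len [4+:3] = (word>>4) & 0x7 = 5  ←
addr_hi [7+:9] = (word>>7) & 0x1ff = 128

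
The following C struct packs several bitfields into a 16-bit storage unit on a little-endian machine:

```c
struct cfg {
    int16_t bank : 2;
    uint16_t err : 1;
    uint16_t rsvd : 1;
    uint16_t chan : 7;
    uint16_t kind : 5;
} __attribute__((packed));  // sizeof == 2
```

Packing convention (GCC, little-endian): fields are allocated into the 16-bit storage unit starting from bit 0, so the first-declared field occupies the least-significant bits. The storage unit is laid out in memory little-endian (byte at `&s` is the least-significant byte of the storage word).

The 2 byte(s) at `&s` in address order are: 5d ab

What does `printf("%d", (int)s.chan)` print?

[0]=0x5d [1]=0xab (little-endian) → word 0xab5d
bank [0+:2] = (word>>0) & 0x3 = 1
err [2+:1] = (word>>2) & 0x1 = 1
rsvd [3+:1] = (word>>3) & 0x1 = 1
chan [4+:7] = (word>>4) & 0x7f = 53  ←
kind [11+:5] = (word>>11) & 0x1f = 21

53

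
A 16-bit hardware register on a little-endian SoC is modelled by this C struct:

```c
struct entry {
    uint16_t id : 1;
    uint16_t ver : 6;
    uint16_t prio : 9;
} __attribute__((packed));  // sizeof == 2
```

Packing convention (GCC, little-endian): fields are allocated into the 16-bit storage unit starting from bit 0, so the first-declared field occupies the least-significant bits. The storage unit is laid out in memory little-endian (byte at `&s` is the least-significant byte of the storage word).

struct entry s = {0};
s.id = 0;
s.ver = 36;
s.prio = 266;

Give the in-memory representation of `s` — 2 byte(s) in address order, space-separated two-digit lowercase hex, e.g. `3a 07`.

id:1 = 0 → 0x0 << 0 → word 0x0000
ver:6 = 36 → 0x24 << 1 → word 0x0048
prio:9 = 266 → 0x10a << 7 → word 0x8548
word = 0x8548 → little-endian bytes:
  [0]=0x48  [1]=0x85

48 85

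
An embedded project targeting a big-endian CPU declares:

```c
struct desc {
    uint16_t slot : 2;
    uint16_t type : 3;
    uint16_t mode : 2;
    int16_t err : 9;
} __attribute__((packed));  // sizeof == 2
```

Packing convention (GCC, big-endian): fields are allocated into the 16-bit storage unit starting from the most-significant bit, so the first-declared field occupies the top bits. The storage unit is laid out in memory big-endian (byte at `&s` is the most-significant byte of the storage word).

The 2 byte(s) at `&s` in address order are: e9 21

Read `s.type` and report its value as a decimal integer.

[0]=0xe9 [1]=0x21 (big-endian) → word 0xe921
slot:2 @ bit 14 → (0xe921>>14)&0x3 = 0x3
type:3 @ bit 11 → (0xe921>>11)&0x7 = 0x5  ←
mode:2 @ bit 9 → (0xe921>>9)&0x3 = 0x0
err:9 @ bit 0 → (0xe921>>0)&0x1ff = 0x121

5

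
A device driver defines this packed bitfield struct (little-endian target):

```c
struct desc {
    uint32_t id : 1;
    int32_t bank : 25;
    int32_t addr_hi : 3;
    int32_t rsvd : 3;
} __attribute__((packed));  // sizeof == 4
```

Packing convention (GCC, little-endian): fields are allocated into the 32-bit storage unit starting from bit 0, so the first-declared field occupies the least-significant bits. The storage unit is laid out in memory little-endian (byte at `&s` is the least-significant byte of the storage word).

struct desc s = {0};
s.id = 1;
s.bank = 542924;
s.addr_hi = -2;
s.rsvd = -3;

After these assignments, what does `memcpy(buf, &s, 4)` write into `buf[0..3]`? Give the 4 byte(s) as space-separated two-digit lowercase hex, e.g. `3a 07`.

99 91 10 b8

id (1b) val=1 bits=0x1 at bit 0: 0x00000001
bank (25b) val=542924 bits=0x848cc at bit 1: 0x00109199
addr_hi (3b) val=-2 bits=0x6 at bit 26: 0x18109199
rsvd (3b) val=-3 bits=0x5 at bit 29: 0xb8109199
word = 0xb8109199 → little-endian bytes:
  [0]=0x99  [1]=0x91  [2]=0x10  [3]=0xb8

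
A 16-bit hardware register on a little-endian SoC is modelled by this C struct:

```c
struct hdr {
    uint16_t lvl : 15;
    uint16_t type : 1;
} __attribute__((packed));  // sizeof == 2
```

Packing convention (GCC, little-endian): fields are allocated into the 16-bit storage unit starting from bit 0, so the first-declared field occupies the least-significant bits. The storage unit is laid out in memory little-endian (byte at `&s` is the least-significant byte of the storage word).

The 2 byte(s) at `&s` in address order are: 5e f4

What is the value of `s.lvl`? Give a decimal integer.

29790

[0]=0x5e [1]=0xf4 (little-endian) → word 0xf45e
lvl:15 @ bit 0 → (0xf45e>>0)&0x7fff = 0x745e  ←
type:1 @ bit 15 → (0xf45e>>15)&0x1 = 0x1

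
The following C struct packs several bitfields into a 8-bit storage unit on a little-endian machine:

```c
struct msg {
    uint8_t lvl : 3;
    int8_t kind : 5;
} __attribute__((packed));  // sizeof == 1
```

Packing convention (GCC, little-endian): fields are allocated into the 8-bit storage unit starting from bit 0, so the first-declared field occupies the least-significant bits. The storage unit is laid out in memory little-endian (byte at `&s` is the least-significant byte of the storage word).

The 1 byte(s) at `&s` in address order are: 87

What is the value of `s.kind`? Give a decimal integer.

[0]=0x87 (little-endian) → word 0x87
lvl:3 @ bit 0 → (0x87>>0)&0x7 = 0x7
kind:5 @ bit 3 → (0x87>>3)&0x1f = 0x10  ←
kind signed 5b, MSB=1: 16 - 32 = -16

-16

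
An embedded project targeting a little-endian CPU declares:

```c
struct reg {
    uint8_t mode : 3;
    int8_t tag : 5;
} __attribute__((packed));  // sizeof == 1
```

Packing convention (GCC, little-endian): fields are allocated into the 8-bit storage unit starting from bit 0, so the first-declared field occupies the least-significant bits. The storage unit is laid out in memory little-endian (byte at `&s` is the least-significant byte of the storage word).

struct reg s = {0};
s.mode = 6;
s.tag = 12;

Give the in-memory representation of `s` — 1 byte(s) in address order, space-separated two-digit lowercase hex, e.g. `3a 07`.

66

[0+:3] mode=6 & 0x7 = 0x6; word=0x06
[3+:5] tag=12 & 0x1f = 0xc; word=0x66
word = 0x66 → little-endian bytes:
  [0]=0x66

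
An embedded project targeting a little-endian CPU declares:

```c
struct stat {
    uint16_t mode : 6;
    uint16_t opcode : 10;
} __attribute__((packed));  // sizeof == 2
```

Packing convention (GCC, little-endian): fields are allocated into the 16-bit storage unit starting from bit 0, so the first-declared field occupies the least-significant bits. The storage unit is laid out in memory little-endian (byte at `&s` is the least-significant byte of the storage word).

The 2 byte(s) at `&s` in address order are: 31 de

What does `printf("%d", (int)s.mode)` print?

49

[0]=0x31 [1]=0xde (little-endian) → word 0xde31
mode [0+:6] = (word>>0) & 0x3f = 49  ←
opcode [6+:10] = (word>>6) & 0x3ff = 888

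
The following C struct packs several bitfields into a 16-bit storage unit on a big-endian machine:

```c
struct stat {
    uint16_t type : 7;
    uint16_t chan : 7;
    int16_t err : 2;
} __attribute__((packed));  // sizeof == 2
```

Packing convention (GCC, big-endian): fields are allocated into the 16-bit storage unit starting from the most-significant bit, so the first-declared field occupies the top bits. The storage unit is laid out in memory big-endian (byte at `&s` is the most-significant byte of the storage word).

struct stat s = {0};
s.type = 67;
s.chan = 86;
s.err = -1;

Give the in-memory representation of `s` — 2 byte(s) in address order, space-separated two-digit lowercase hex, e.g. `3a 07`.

[9+:7] type=67 & 0x7f = 0x43; word=0x8600
[2+:7] chan=86 & 0x7f = 0x56; word=0x8758
[0+:2] err=-1 & 0x3 = 0x3; word=0x875b
word = 0x875b → big-endian bytes:
  [0]=0x87  [1]=0x5b

87 5b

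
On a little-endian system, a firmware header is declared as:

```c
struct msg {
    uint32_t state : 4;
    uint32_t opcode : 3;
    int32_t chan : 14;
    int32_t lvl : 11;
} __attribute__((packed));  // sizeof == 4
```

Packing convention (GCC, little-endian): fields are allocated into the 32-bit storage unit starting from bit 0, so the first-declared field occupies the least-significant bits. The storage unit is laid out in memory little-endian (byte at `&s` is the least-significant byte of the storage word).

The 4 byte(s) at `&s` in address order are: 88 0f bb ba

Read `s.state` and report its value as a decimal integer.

[0]=0x88 [1]=0x0f [2]=0xbb [3]=0xba (little-endian) → word 0xbabb0f88
state:4 @ bit 0 → (0xbabb0f88>>0)&0xf = 0x8  ←
opcode:3 @ bit 4 → (0xbabb0f88>>4)&0x7 = 0x0
chan:14 @ bit 7 → (0xbabb0f88>>7)&0x3fff = 0x361f
lvl:11 @ bit 21 → (0xbabb0f88>>21)&0x7ff = 0x5d5

8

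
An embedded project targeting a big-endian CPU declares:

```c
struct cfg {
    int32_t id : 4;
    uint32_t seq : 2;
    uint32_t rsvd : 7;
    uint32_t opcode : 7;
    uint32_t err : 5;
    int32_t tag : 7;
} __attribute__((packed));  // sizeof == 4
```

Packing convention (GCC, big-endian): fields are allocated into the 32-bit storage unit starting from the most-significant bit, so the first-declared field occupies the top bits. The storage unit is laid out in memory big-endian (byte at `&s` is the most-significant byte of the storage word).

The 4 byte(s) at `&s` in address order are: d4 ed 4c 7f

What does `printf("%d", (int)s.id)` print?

[0]=0xd4 [1]=0xed [2]=0x4c [3]=0x7f (big-endian) → word 0xd4ed4c7f
id [28+:4] = (word>>28) & 0xf = 13  ←
seq [26+:2] = (word>>26) & 0x3 = 1
rsvd [19+:7] = (word>>19) & 0x7f = 29
opcode [12+:7] = (word>>12) & 0x7f = 84
err [7+:5] = (word>>7) & 0x1f = 24
tag [0+:7] = (word>>0) & 0x7f = 127
id signed 4b, MSB=1: 13 - 16 = -3

-3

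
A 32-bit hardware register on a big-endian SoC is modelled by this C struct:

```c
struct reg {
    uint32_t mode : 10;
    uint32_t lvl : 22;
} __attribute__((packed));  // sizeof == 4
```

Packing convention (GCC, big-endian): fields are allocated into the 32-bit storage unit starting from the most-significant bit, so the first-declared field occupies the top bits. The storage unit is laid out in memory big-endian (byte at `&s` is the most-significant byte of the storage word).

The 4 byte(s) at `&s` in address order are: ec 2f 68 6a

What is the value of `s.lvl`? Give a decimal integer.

3106922

[0]=0xec [1]=0x2f [2]=0x68 [3]=0x6a (big-endian) → word 0xec2f686a
mode [22+:10] = (word>>22) & 0x3ff = 944
lvl [0+:22] = (word>>0) & 0x3fffff = 3106922  ←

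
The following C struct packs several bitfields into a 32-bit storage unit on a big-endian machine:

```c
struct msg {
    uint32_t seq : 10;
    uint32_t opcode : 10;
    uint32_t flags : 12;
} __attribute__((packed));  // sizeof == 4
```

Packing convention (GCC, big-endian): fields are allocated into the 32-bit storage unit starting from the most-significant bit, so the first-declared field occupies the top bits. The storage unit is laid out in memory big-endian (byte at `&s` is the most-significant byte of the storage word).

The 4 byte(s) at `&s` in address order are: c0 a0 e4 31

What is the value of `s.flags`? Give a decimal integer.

1073

[0]=0xc0 [1]=0xa0 [2]=0xe4 [3]=0x31 (big-endian) → word 0xc0a0e431
seq [22+:10] = (word>>22) & 0x3ff = 770
opcode [12+:10] = (word>>12) & 0x3ff = 526
flags [0+:12] = (word>>0) & 0xfff = 1073  ←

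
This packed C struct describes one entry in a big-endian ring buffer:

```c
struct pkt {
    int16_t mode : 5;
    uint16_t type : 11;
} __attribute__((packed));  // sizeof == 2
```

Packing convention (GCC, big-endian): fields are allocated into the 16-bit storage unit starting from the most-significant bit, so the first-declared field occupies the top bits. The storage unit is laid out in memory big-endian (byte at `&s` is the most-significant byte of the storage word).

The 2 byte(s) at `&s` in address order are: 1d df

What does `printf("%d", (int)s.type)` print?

[0]=0x1d [1]=0xdf (big-endian) → word 0x1ddf
mode [11+:5] = (word>>11) & 0x1f = 3
type [0+:11] = (word>>0) & 0x7ff = 1503  ←

1503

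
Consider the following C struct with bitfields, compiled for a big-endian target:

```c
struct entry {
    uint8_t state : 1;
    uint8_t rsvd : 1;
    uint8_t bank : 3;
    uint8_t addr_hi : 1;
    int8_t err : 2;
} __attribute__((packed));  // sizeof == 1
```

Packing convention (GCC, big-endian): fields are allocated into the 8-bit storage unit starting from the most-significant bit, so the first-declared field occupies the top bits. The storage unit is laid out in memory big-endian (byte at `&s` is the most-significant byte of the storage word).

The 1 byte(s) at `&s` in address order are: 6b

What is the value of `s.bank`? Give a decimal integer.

5

[0]=0x6b (big-endian) → word 0x6b
state:1 @ bit 7 → (0x6b>>7)&0x1 = 0x0
rsvd:1 @ bit 6 → (0x6b>>6)&0x1 = 0x1
bank:3 @ bit 3 → (0x6b>>3)&0x7 = 0x5  ←
addr_hi:1 @ bit 2 → (0x6b>>2)&0x1 = 0x0
err:2 @ bit 0 → (0x6b>>0)&0x3 = 0x3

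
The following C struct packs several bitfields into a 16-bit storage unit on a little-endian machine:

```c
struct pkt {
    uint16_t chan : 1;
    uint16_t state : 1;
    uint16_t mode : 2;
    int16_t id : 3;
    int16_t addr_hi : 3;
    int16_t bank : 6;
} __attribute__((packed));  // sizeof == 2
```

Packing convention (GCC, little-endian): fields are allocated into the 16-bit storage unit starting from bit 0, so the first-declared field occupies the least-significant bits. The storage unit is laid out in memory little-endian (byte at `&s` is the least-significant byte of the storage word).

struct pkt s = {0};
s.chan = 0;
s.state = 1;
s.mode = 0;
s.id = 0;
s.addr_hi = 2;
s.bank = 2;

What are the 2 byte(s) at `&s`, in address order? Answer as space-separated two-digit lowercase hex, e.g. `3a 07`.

02 09

chan:1 = 0 → 0x0 << 0 → word 0x0000
state:1 = 1 → 0x1 << 1 → word 0x0002
mode:2 = 0 → 0x0 << 2 → word 0x0002
id:3 = 0 → 0x0 << 4 → word 0x0002
addr_hi:3 = 2 → 0x2 << 7 → word 0x0102
bank:6 = 2 → 0x2 << 10 → word 0x0902
word = 0x0902 → little-endian bytes:
  [0]=0x02  [1]=0x09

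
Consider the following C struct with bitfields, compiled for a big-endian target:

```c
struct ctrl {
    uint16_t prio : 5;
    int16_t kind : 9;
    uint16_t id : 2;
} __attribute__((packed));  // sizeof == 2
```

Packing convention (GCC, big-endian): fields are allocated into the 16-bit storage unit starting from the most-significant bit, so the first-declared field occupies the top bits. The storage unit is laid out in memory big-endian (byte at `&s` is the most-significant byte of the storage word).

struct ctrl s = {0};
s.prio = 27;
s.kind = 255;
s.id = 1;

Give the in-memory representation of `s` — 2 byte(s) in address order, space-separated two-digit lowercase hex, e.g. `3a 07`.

db fd

prio:5 = 27 → 0x1b << 11 → word 0xd800
kind:9 = 255 → 0xff << 2 → word 0xdbfc
id:2 = 1 → 0x1 << 0 → word 0xdbfd
word = 0xdbfd → big-endian bytes:
  [0]=0xdb  [1]=0xfd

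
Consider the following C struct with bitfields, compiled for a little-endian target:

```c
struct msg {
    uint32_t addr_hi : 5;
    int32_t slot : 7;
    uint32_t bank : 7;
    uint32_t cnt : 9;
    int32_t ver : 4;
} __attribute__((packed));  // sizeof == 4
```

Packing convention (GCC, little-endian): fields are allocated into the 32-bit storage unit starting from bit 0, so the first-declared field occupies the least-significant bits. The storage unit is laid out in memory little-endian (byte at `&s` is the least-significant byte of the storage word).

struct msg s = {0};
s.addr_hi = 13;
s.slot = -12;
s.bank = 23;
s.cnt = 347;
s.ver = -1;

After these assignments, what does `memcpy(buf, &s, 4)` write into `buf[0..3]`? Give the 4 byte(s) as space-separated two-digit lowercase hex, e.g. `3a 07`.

8d 7e d9 fa

addr_hi (5b) val=13 bits=0xd at bit 0: 0x0000000d
slot (7b) val=-12 bits=0x74 at bit 5: 0x00000e8d
bank (7b) val=23 bits=0x17 at bit 12: 0x00017e8d
cnt (9b) val=347 bits=0x15b at bit 19: 0x0ad97e8d
ver (4b) val=-1 bits=0xf at bit 28: 0xfad97e8d
word = 0xfad97e8d → little-endian bytes:
  [0]=0x8d  [1]=0x7e  [2]=0xd9  [3]=0xfa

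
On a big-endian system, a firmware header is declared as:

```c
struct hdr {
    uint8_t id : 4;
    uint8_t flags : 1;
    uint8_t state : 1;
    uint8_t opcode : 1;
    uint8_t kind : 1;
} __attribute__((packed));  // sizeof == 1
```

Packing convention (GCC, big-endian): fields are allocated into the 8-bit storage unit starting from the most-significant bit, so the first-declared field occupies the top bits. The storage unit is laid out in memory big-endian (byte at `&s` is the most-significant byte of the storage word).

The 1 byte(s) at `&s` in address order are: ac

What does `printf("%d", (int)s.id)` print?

[0]=0xac (big-endian) → word 0xac
id:4 @ bit 4 → (0xac>>4)&0xf = 0xa  ←
flags:1 @ bit 3 → (0xac>>3)&0x1 = 0x1
state:1 @ bit 2 → (0xac>>2)&0x1 = 0x1
opcode:1 @ bit 1 → (0xac>>1)&0x1 = 0x0
kind:1 @ bit 0 → (0xac>>0)&0x1 = 0x0

10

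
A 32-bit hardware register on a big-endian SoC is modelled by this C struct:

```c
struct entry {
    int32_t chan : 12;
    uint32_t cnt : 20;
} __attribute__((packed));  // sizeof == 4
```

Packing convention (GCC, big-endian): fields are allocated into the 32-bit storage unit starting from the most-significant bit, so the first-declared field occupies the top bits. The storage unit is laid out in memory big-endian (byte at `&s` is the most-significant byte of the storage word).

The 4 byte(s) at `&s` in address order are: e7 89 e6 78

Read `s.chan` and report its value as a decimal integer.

-392

[0]=0xe7 [1]=0x89 [2]=0xe6 [3]=0x78 (big-endian) → word 0xe789e678
chan:12 @ bit 20 → (0xe789e678>>20)&0xfff = 0xe78  ←
cnt:20 @ bit 0 → (0xe789e678>>0)&0xfffff = 0x9e678
chan signed 12b, MSB=1: 3704 - 4096 = -392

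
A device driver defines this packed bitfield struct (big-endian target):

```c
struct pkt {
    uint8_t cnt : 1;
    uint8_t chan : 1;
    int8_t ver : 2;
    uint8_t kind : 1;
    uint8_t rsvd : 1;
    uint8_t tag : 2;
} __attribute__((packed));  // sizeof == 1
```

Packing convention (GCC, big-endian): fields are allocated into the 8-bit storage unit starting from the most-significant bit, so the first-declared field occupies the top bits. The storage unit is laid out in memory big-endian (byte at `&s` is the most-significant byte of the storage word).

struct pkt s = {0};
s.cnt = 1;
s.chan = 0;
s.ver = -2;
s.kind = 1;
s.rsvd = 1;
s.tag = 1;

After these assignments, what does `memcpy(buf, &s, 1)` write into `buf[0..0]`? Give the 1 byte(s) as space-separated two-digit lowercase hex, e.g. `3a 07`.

ad

cnt (1b) val=1 bits=0x1 at bit 7: 0x80
chan (1b) val=0 bits=0x0 at bit 6: 0x80
ver (2b) val=-2 bits=0x2 at bit 4: 0xa0
kind (1b) val=1 bits=0x1 at bit 3: 0xa8
rsvd (1b) val=1 bits=0x1 at bit 2: 0xac
tag (2b) val=1 bits=0x1 at bit 0: 0xad
word = 0xad → big-endian bytes:
  [0]=0xad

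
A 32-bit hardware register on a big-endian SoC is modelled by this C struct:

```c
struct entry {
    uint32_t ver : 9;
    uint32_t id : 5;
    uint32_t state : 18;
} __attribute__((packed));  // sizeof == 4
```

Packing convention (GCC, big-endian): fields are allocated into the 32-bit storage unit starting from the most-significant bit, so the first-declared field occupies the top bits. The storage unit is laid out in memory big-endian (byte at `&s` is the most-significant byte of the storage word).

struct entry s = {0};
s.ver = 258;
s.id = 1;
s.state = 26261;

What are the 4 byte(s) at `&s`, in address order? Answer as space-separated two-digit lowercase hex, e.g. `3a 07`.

ver (9b) val=258 bits=0x102 at bit 23: 0x81000000
id (5b) val=1 bits=0x1 at bit 18: 0x81040000
state (18b) val=26261 bits=0x6695 at bit 0: 0x81046695
word = 0x81046695 → big-endian bytes:
  [0]=0x81  [1]=0x04  [2]=0x66  [3]=0x95

81 04 66 95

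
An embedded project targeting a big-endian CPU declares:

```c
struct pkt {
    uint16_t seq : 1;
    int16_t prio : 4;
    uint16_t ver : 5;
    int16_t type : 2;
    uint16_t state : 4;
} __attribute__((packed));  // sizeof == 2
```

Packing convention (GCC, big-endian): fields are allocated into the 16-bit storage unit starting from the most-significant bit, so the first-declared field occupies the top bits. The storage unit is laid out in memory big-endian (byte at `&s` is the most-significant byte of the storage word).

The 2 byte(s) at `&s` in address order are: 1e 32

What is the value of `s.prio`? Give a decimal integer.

3

[0]=0x1e [1]=0x32 (big-endian) → word 0x1e32
seq [15+:1] = (word>>15) & 0x1 = 0
prio [11+:4] = (word>>11) & 0xf = 3  ←
ver [6+:5] = (word>>6) & 0x1f = 24
type [4+:2] = (word>>4) & 0x3 = 3
state [0+:4] = (word>>0) & 0xf = 2
prio signed 4b, MSB=0: value = 3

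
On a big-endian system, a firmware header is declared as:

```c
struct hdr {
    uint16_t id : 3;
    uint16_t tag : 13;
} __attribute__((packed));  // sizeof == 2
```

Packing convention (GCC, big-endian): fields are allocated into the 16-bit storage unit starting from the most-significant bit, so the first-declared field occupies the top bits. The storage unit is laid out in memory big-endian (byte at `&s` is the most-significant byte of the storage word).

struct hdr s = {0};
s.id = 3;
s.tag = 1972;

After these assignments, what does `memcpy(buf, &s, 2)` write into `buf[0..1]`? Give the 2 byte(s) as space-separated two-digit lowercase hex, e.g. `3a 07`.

67 b4

id (3b) val=3 bits=0x3 at bit 13: 0x6000
tag (13b) val=1972 bits=0x7b4 at bit 0: 0x67b4
word = 0x67b4 → big-endian bytes:
  [0]=0x67  [1]=0xb4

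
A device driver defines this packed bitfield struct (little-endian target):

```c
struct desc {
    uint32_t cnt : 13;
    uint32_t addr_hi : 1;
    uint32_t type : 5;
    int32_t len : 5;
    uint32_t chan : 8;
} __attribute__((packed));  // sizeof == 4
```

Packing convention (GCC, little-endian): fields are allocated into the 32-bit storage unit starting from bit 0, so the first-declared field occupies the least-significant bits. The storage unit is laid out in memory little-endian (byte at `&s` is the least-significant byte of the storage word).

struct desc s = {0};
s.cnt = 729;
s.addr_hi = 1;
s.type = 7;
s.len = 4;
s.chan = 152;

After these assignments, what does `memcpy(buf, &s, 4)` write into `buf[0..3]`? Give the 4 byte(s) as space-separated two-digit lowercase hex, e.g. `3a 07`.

cnt:13 = 729 → 0x2d9 << 0 → word 0x000002d9
addr_hi:1 = 1 → 0x1 << 13 → word 0x000022d9
type:5 = 7 → 0x7 << 14 → word 0x0001e2d9
len:5 = 4 → 0x4 << 19 → word 0x0021e2d9
chan:8 = 152 → 0x98 << 24 → word 0x9821e2d9
word = 0x9821e2d9 → little-endian bytes:
  [0]=0xd9  [1]=0xe2  [2]=0x21  [3]=0x98

d9 e2 21 98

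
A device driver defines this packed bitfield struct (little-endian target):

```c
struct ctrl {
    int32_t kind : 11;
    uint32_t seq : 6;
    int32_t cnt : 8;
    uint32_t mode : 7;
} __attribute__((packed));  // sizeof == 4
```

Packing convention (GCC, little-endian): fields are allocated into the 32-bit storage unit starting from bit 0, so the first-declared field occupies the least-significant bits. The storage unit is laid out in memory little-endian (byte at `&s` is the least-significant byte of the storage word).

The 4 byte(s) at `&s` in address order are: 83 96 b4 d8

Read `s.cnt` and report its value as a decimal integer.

90

[0]=0x83 [1]=0x96 [2]=0xb4 [3]=0xd8 (little-endian) → word 0xd8b49683
kind [0+:11] = (word>>0) & 0x7ff = 1667
seq [11+:6] = (word>>11) & 0x3f = 18
cnt [17+:8] = (word>>17) & 0xff = 90  ←
mode [25+:7] = (word>>25) & 0x7f = 108
cnt signed 8b, MSB=0: value = 90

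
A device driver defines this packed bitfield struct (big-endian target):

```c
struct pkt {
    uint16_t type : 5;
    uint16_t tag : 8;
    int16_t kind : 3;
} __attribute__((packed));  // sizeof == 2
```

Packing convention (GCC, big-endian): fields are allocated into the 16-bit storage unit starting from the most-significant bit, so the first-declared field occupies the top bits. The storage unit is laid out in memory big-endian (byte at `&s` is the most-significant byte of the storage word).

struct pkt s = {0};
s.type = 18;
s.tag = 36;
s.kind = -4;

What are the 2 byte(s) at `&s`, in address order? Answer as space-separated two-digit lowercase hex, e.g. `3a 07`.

91 24

type (5b) val=18 bits=0x12 at bit 11: 0x9000
tag (8b) val=36 bits=0x24 at bit 3: 0x9120
kind (3b) val=-4 bits=0x4 at bit 0: 0x9124
word = 0x9124 → big-endian bytes:
  [0]=0x91  [1]=0x24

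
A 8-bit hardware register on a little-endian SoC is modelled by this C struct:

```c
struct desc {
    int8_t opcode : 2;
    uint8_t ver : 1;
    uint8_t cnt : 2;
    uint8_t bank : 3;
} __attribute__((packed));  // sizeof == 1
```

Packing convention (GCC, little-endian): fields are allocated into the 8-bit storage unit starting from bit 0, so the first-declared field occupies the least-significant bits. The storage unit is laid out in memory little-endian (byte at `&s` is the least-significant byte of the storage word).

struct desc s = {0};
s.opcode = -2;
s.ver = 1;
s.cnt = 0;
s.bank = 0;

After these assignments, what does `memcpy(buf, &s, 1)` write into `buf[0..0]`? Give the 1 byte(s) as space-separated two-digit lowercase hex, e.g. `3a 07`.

[0+:2] opcode=-2 & 0x3 = 0x2; word=0x02
[2+:1] ver=1 & 0x1 = 0x1; word=0x06
[3+:2] cnt=0 & 0x3 = 0x0; word=0x06
[5+:3] bank=0 & 0x7 = 0x0; word=0x06
word = 0x06 → little-endian bytes:
  [0]=0x06

06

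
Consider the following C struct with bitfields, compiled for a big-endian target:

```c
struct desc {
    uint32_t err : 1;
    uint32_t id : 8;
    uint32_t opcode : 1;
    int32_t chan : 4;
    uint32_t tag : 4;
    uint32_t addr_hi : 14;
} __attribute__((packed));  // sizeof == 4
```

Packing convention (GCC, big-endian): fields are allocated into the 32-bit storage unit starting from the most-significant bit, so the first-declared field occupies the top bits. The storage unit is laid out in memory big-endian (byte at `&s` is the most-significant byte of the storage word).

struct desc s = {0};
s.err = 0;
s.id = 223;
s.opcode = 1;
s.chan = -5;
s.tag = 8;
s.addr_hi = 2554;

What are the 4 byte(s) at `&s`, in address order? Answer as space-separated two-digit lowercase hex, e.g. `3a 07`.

6f ee 09 fa

err (1b) val=0 bits=0x0 at bit 31: 0x00000000
id (8b) val=223 bits=0xdf at bit 23: 0x6f800000
opcode (1b) val=1 bits=0x1 at bit 22: 0x6fc00000
chan (4b) val=-5 bits=0xb at bit 18: 0x6fec0000
tag (4b) val=8 bits=0x8 at bit 14: 0x6fee0000
addr_hi (14b) val=2554 bits=0x9fa at bit 0: 0x6fee09fa
word = 0x6fee09fa → big-endian bytes:
  [0]=0x6f  [1]=0xee  [2]=0x09  [3]=0xfa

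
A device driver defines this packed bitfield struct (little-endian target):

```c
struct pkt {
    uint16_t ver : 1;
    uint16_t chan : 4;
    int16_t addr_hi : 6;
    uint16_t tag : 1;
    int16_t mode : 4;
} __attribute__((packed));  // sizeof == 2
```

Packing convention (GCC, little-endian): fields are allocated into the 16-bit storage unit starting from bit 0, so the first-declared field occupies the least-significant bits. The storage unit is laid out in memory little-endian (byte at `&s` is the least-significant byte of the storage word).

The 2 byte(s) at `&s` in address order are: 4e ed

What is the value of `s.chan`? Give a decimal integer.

[0]=0x4e [1]=0xed (little-endian) → word 0xed4e
ver [0+:1] = (word>>0) & 0x1 = 0
chan [1+:4] = (word>>1) & 0xf = 7  ←
addr_hi [5+:6] = (word>>5) & 0x3f = 42
tag [11+:1] = (word>>11) & 0x1 = 1
mode [12+:4] = (word>>12) & 0xf = 14

7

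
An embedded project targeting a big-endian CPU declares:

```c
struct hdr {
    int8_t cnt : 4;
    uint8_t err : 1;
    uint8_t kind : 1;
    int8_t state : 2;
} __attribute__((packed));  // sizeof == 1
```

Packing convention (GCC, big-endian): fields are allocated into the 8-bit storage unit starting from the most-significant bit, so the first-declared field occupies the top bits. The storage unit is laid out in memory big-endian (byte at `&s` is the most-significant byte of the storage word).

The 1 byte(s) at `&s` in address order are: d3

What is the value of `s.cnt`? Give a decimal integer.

-3

[0]=0xd3 (big-endian) → word 0xd3
cnt:4 @ bit 4 → (0xd3>>4)&0xf = 0xd  ←
err:1 @ bit 3 → (0xd3>>3)&0x1 = 0x0
kind:1 @ bit 2 → (0xd3>>2)&0x1 = 0x0
state:2 @ bit 0 → (0xd3>>0)&0x3 = 0x3
cnt signed 4b, MSB=1: 13 - 16 = -3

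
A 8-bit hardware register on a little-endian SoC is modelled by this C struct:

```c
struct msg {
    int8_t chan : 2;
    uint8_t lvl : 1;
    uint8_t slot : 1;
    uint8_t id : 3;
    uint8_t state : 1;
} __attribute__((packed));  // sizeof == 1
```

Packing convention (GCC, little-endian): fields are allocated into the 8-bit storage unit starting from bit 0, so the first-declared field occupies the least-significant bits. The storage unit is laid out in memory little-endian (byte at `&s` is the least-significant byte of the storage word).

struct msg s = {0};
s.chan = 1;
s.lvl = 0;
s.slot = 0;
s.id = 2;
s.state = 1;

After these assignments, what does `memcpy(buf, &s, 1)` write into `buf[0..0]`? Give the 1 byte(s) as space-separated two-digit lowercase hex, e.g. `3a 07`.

[0+:2] chan=1 & 0x3 = 0x1; word=0x01
[2+:1] lvl=0 & 0x1 = 0x0; word=0x01
[3+:1] slot=0 & 0x1 = 0x0; word=0x01
[4+:3] id=2 & 0x7 = 0x2; word=0x21
[7+:1] state=1 & 0x1 = 0x1; word=0xa1
word = 0xa1 → little-endian bytes:
  [0]=0xa1

a1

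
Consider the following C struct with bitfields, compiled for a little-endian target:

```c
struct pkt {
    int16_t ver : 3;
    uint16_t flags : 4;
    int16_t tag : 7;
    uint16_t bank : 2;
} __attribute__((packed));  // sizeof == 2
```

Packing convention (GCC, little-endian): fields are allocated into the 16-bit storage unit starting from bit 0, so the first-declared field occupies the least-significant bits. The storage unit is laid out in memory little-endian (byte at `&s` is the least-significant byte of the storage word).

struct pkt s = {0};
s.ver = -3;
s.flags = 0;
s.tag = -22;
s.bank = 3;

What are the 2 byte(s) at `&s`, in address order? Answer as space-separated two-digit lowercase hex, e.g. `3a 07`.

05 f5

ver:3 = -3 → 0x5 << 0 → word 0x0005
flags:4 = 0 → 0x0 << 3 → word 0x0005
tag:7 = -22 → 0x6a << 7 → word 0x3505
bank:2 = 3 → 0x3 << 14 → word 0xf505
word = 0xf505 → little-endian bytes:
  [0]=0x05  [1]=0xf5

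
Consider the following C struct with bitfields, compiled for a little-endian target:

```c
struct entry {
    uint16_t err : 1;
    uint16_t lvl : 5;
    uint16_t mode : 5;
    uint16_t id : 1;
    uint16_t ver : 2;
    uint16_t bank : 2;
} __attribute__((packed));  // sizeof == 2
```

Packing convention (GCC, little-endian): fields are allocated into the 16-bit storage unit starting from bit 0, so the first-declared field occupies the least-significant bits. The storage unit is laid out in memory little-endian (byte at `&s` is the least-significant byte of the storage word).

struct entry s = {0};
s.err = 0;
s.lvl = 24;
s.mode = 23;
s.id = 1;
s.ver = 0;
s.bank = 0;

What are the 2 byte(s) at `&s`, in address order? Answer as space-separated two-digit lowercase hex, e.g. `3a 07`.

f0 0d

err:1 = 0 → 0x0 << 0 → word 0x0000
lvl:5 = 24 → 0x18 << 1 → word 0x0030
mode:5 = 23 → 0x17 << 6 → word 0x05f0
id:1 = 1 → 0x1 << 11 → word 0x0df0
ver:2 = 0 → 0x0 << 12 → word 0x0df0
bank:2 = 0 → 0x0 << 14 → word 0x0df0
word = 0x0df0 → little-endian bytes:
  [0]=0xf0  [1]=0x0d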